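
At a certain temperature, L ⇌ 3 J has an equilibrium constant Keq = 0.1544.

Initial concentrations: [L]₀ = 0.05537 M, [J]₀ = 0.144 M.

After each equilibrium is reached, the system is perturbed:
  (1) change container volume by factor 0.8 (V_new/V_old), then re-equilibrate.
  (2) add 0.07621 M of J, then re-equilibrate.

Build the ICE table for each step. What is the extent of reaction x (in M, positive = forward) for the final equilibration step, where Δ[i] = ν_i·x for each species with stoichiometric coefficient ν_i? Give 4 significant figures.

x = -0.01873 M

Q₀ = 0.05393 vs Keq = 0.1544 ⇒ Q<K, forward
Step 1:
                   L          J
  I          0.05537      0.144
  C          -0.0139    0.04169
  E          0.04147     0.1857
  solve Keq expr → x = 0.0139; check Q = 0.1544
Then change container volume by factor 0.8 (V_new/V_old).
Step 2:
                   L          J
  I          0.05184     0.2321
  C         0.007588   -0.02277
  E          0.05943     0.2094
  solve Keq expr → x = -0.007588; check Q = 0.1544
Then add 0.07621 M of J.
Step 3:
                   L          J
  I          0.05943     0.2856
  C          0.01873   -0.05619
  E          0.07816     0.2294
  solve Keq expr → x = -0.01873; check Q = 0.1544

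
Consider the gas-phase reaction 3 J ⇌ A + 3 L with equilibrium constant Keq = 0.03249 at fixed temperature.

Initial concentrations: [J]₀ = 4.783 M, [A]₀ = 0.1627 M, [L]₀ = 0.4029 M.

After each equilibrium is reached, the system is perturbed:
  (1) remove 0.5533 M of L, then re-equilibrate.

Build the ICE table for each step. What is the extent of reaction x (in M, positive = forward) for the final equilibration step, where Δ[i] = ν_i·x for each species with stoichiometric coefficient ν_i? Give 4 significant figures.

Q₀ = 9.7247e-05 vs Keq = 0.03249 ⇒ Q<K, forward
Step 1:
                   J          A          L
  Initial      4.783     0.1627     0.4029
  Change      -1.071     0.3569      1.071
  Equil        3.712     0.5196      1.474
  solve Keq expr → x = 0.3569; check Q = 0.03249
Then remove 0.5533 M of L.
Step 2:
                   J          A          L
  Initial      3.712     0.5196     0.9202
  Change     -0.3357     0.1119     0.3357
  Equil        3.377     0.6315      1.256
  solve Keq expr → x = 0.1119; check Q = 0.03249

x = 0.1119 M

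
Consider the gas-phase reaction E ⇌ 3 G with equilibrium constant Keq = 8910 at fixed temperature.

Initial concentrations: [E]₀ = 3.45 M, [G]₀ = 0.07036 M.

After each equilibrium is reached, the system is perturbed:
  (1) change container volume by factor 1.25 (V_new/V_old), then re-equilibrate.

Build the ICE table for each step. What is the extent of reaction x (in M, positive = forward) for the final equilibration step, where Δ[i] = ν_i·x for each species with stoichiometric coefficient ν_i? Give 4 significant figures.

x = 0.03101 M

Q₀ = 1.0096e-04 vs Keq = 8910 ⇒ Q<K, forward
Step 1:
                  E         G
  Initial      3.45   0.07036
  Change     -3.335     10.01
  Equil      0.1148     10.08
  solve Keq expr → x = 3.335; check Q = 8910
Then change container volume by factor 1.25 (V_new/V_old).
Step 2:
                  E         G
  Initial   0.09185     8.061
  Change   -0.03101   0.09302
  Equil     0.06084     8.154
  solve Keq expr → x = 0.03101; check Q = 8910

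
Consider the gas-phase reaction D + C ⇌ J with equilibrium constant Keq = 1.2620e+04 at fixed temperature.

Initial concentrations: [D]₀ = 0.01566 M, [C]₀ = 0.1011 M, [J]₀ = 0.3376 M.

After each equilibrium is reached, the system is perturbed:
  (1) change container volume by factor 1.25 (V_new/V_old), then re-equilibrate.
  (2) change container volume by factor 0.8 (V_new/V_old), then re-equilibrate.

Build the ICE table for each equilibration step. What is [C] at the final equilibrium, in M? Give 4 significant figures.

Q₀ = 213.2 vs Keq = 1.2620e+04 ⇒ Q<K, forward
Step 1:
                   D          C          J
  init       0.01566     0.1011     0.3376
  Δ         -0.01533   -0.01533    0.01533
  eq      3.2608e-04    0.08577     0.3529
  solve Keq expr → x = 0.01533; check Q = 1.2620e+04
Then change container volume by factor 1.25 (V_new/V_old).
Step 2:
                   D          C          J
  init    2.6086e-04    0.06861     0.2823
  Δ       6.4833e-05 6.4833e-05 -6.4833e-05
  eq      3.2569e-04    0.06868     0.2823
  solve Keq expr → x = -6.4833e-05; check Q = 1.2620e+04
Then change container volume by factor 0.8 (V_new/V_old).
Step 3:
                   D          C          J
  init    4.0712e-04    0.08585     0.3529
  Δ       -8.1041e-05 -8.1041e-05 8.1041e-05
  eq      3.2608e-04    0.08577     0.3529
  solve Keq expr → x = 8.1041e-05; check Q = 1.2620e+04

[C]_eq = 0.08577 M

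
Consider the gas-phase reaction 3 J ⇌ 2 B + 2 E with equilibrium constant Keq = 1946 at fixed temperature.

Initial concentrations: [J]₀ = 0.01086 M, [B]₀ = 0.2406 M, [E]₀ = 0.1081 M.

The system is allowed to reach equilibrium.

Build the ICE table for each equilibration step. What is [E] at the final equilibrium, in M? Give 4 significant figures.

[E]_eq = 0.1105 M

Q₀ = 528.1 vs Keq = 1946 ⇒ Q<K, forward
Step 1:
                    J           B           E
  init        0.01086      0.2406      0.1081
  Δ         -0.003675     0.00245     0.00245
  eq         0.007185       0.243      0.1105
  solve Keq expr → x = 0.001225; check Q = 1946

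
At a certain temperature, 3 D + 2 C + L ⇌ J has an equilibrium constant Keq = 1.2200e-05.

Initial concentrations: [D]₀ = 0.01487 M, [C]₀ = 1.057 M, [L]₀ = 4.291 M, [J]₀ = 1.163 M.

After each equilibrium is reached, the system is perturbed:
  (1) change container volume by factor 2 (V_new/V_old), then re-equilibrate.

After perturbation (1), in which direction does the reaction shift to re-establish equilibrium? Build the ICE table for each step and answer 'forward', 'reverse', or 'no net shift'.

Q₀ = 7.3780e+04 vs Keq = 1.2200e-05 ⇒ Q>K, reverse
Step 1:
                   D          C          L          J
  Initial    0.01487      1.057      4.291      1.163
  Change       3.401      2.268      1.134     -1.134
  Equil        3.416      3.325      5.425    0.02917
  solve Keq expr → x = -1.134; check Q = 1.2200e-05
Then change container volume by factor 2 (V_new/V_old).
Step 2:
                   D          C          L          J
  Initial      1.708      1.662      2.712    0.01458
  Change     0.04223    0.02815    0.01408   -0.01408
  Equil         1.75       1.69      2.726 5.0980e-04
  solve Keq expr → x = -0.01408; check Q = 1.2200e-05

Direction: reverse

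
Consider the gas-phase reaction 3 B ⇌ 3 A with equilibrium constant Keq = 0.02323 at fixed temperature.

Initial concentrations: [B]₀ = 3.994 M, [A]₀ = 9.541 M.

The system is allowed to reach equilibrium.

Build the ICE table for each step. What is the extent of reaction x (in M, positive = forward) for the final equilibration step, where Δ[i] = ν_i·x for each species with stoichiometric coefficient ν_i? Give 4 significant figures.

Q₀ = 13.63 vs Keq = 0.02323 ⇒ Q>K, reverse
Step 1:
                   B          A
  I            3.994      9.541
  C            6.536     -6.536
  E            10.53      3.005
  solve Keq expr → x = -2.179; check Q = 0.02323

x = -2.179 M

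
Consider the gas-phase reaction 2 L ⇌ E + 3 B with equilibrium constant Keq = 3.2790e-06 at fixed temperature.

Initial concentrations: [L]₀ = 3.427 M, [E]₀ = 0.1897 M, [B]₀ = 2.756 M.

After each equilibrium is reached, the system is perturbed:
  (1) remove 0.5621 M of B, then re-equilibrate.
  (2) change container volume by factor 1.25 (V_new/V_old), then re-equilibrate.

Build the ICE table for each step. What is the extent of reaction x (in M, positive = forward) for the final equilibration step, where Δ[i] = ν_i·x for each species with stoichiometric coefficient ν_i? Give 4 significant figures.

Q₀ = 0.3381 vs Keq = 3.2790e-06 ⇒ Q>K, reverse
Step 1:
                   L          E          B
  init         3.427     0.1897      2.756
  Δ           0.3794    -0.1897    -0.5691
  eq           3.806 4.5423e-06      2.187
  solve Keq expr → x = -0.1897; check Q = 3.2790e-06
Then remove 0.5621 M of B.
Step 2:
                   L          E          B
  init         3.806 4.5423e-06      1.625
  Δ       -1.3065e-05 6.5326e-06 1.9598e-05
  eq           3.806 1.1075e-05      1.625
  solve Keq expr → x = 6.5326e-06; check Q = 3.2790e-06
Then change container volume by factor 1.25 (V_new/V_old).
Step 3:
                   L          E          B
  init         3.045 8.8599e-06        1.3
  Δ       -9.9663e-06 4.9831e-06 1.4949e-05
  eq           3.045 1.3843e-05        1.3
  solve Keq expr → x = 4.9831e-06; check Q = 3.2790e-06

x = 4.9831e-06 M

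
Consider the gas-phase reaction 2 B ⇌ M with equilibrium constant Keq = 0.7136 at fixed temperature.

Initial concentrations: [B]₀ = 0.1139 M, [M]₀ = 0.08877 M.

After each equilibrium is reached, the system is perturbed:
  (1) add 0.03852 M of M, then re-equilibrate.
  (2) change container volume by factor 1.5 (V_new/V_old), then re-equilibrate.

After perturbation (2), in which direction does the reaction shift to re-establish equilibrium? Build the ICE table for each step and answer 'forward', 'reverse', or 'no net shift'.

Direction: reverse

Q₀ = 6.843 vs Keq = 0.7136 ⇒ Q>K, reverse
Step 1:
                   B          M
  init        0.1139    0.08877
  Δ           0.1075   -0.05377
  eq          0.2214      0.035
  solve Keq expr → x = -0.05377; check Q = 0.7136
Then add 0.03852 M of M.
Step 2:
                   B          M
  init        0.2214    0.07352
  Δ           0.0454    -0.0227
  eq          0.2669    0.05081
  solve Keq expr → x = -0.0227; check Q = 0.7136
Then change container volume by factor 1.5 (V_new/V_old).
Step 3:
                   B          M
  init        0.1779    0.03388
  Δ          0.01477  -0.007386
  eq          0.1927    0.02649
  solve Keq expr → x = -0.007386; check Q = 0.7136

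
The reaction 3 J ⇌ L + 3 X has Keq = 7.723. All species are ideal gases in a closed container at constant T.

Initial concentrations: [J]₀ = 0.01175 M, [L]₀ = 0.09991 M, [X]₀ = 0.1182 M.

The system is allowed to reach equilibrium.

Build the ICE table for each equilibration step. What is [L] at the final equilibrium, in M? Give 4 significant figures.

Q₀ = 101.7 vs Keq = 7.723 ⇒ Q>K, reverse
Step 1:
                   J          L          X
  init       0.01175    0.09991     0.1182
  Δ          0.01267  -0.004223   -0.01267
  eq         0.02442    0.09569     0.1055
  solve Keq expr → x = -0.004223; check Q = 7.723

[L]_eq = 0.09569 M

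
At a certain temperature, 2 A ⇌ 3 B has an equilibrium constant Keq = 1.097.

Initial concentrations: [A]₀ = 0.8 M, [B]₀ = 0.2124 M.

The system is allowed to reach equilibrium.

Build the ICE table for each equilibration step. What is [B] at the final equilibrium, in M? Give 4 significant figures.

Q₀ = 0.01497 vs Keq = 1.097 ⇒ Q<K, forward
Step 1:
                    A           B
  I               0.8      0.2124
  C           -0.2946      0.4419
  E            0.5054      0.6543
  solve Keq expr → x = 0.1473; check Q = 1.097

[B]_eq = 0.6543 M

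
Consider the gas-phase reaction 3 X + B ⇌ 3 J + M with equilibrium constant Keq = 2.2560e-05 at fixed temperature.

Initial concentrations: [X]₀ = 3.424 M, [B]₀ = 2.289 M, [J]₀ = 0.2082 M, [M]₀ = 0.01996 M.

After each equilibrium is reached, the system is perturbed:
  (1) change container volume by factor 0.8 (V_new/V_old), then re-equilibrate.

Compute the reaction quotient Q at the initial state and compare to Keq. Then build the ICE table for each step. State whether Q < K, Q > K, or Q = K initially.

Q₀ = 1.9604e-06; Q < K (proceeds forward)

Q₀ = 1.9604e-06 vs Keq = 2.2560e-05 ⇒ Q<K, forward
Step 1:
                   X          B          J          M
  I            3.424      2.289     0.2082    0.01996
  C          -0.1108   -0.03694     0.1108    0.03694
  E            3.313      2.252      0.319     0.0569
  solve Keq expr → x = 0.03694; check Q = 2.2560e-05
Then change container volume by factor 0.8 (V_new/V_old).
Step 2:
                   X          B          J          M
  I            4.141      2.815     0.3988    0.07113
  C                0          0          0          0
  E            4.141      2.815     0.3988    0.07113
  solve Keq expr → x = 0; check Q = 2.2560e-05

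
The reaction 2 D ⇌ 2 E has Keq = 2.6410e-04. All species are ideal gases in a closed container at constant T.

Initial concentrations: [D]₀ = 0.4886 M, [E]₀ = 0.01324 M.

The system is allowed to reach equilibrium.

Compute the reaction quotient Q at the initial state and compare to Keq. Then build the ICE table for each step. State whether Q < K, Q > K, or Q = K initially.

Q₀ = 7.3429e-04; Q > K (proceeds reverse)

Q₀ = 7.3429e-04 vs Keq = 2.6410e-04 ⇒ Q>K, reverse
Step 1:
                  D         E
  I          0.4886   0.01324
  C        0.005215 -0.005215
  E          0.4938  0.008025
  solve Keq expr → x = -0.002607; check Q = 2.6410e-04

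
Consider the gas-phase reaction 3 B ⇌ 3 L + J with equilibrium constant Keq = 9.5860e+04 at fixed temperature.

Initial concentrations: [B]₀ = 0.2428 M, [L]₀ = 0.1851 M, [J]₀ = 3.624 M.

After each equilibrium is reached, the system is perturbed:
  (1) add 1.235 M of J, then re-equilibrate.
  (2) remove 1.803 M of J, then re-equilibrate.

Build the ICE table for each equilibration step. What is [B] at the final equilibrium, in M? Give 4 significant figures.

Q₀ = 1.606 vs Keq = 9.5860e+04 ⇒ Q<K, forward
Step 1:
                   B          L          J
  I           0.2428     0.1851      3.624
  C          -0.2288     0.2288    0.07627
  E          0.01399     0.4139        3.7
  solve Keq expr → x = 0.07627; check Q = 9.5860e+04
Then add 1.235 M of J.
Step 2:
                   B          L          J
  I          0.01399     0.4139      4.935
  C         0.001358  -0.001358 -4.5283e-04
  E          0.01535     0.4126      4.935
  solve Keq expr → x = -4.5283e-04; check Q = 9.5860e+04
Then remove 1.803 M of J.
Step 3:
                   B          L          J
  I          0.01535     0.4126      3.132
  C        -0.002091   0.002091 6.9686e-04
  E          0.01326     0.4146      3.133
  solve Keq expr → x = 6.9686e-04; check Q = 9.5860e+04

[B]_eq = 0.01326 M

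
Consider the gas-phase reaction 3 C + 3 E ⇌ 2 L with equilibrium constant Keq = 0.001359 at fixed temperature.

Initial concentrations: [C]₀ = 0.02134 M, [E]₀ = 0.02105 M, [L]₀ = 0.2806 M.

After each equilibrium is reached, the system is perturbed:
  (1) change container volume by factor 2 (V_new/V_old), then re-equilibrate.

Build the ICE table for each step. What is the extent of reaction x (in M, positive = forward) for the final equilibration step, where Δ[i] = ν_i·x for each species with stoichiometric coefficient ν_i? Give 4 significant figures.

x = -5.7409e-04 M

Q₀ = 8.6863e+08 vs Keq = 0.001359 ⇒ Q>K, reverse
Step 1:
                    C           E           L
  init        0.02134     0.02105      0.2806
  Δ            0.4163      0.4163     -0.2775
  eq           0.4376      0.4373    0.003086
  solve Keq expr → x = -0.1388; check Q = 0.001359
Then change container volume by factor 2 (V_new/V_old).
Step 2:
                    C           E           L
  init         0.2188      0.2187    0.001543
  Δ          0.001722    0.001722   -0.001148
  eq           0.2205      0.2204  3.9498e-04
  solve Keq expr → x = -5.7409e-04; check Q = 0.001359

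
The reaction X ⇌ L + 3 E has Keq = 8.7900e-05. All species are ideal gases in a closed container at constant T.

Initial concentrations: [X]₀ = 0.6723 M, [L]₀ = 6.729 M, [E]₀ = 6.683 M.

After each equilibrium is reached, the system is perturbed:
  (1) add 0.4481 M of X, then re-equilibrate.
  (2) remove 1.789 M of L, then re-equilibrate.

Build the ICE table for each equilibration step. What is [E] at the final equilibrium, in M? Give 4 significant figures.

[E]_eq = 0.04753 M

Q₀ = 2987 vs Keq = 8.7900e-05 ⇒ Q>K, reverse
Step 1:
                    X           L           E
  Initial      0.6723       6.729       6.683
  Change        2.215      -2.215      -6.645
  Equil         2.887       4.514     0.03831
  solve Keq expr → x = -2.215; check Q = 8.7900e-05
Then add 0.4481 M of X.
Step 2:
                    X           L           E
  Initial       3.335       4.514     0.03831
  Change  -6.2766e-04  6.2766e-04    0.001883
  Equil         3.335       4.515     0.04019
  solve Keq expr → x = 6.2766e-04; check Q = 8.7900e-05
Then remove 1.789 M of L.
Step 3:
                    X           L           E
  Initial       3.335       2.726     0.04019
  Change    -0.002445    0.002445    0.007336
  Equil         3.332       2.728     0.04753
  solve Keq expr → x = 0.002445; check Q = 8.7900e-05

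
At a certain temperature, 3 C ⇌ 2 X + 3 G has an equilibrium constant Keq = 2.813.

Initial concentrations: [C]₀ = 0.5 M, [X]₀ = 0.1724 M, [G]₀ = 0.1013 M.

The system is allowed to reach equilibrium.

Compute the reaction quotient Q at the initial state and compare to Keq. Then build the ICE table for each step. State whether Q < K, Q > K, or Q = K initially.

Q₀ = 2.4717e-04; Q < K (proceeds forward)

Q₀ = 2.4717e-04 vs Keq = 2.813 ⇒ Q<K, forward
Step 1:
                   C          X          G
  init           0.5     0.1724     0.1013
  Δ           -0.334     0.2227      0.334
  eq           0.166     0.3951     0.4353
  solve Keq expr → x = 0.1113; check Q = 2.813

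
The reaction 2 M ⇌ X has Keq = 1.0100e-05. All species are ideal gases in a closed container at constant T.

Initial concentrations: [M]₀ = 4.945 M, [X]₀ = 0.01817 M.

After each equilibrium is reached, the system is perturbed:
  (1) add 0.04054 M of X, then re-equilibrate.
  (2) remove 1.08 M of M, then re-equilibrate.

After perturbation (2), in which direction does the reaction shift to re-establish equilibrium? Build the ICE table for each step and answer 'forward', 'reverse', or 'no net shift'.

Direction: reverse

Q₀ = 7.4306e-04 vs Keq = 1.0100e-05 ⇒ Q>K, reverse
Step 1:
                    M           X
  I             4.945     0.01817
  C           0.03584    -0.01792
  E             4.981  2.5057e-04
  solve Keq expr → x = -0.01792; check Q = 1.0100e-05
Then add 0.04054 M of X.
Step 2:
                    M           X
  I             4.981     0.04079
  C           0.08106    -0.04053
  E             5.062  2.5879e-04
  solve Keq expr → x = -0.04053; check Q = 1.0100e-05
Then remove 1.08 M of M.
Step 3:
                    M           X
  I             3.982  2.5879e-04
  C        1.9727e-04 -9.8634e-05
  E             3.982  1.6016e-04
  solve Keq expr → x = -9.8634e-05; check Q = 1.0100e-05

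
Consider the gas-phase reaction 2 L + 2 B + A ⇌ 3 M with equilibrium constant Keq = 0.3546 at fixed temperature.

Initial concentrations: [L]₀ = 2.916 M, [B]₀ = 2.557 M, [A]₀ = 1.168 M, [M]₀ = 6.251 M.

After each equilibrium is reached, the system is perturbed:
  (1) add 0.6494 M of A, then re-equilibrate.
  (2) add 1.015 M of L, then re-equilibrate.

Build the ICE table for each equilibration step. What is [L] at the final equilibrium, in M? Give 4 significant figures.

[L]_eq = 4.53 M

Q₀ = 3.762 vs Keq = 0.3546 ⇒ Q>K, reverse
Step 1:
                    L           B           A           M
  I             2.916       2.557       1.168       6.251
  C            0.9708      0.9708      0.4854      -1.456
  E             3.887       3.528       1.653       4.795
  solve Keq expr → x = -0.4854; check Q = 0.3546
Then add 0.6494 M of A.
Step 2:
                    L           B           A           M
  I             3.887       3.528       2.303       4.795
  C           -0.1478     -0.1478    -0.07389      0.2217
  E             3.739        3.38       2.229       5.016
  solve Keq expr → x = 0.07389; check Q = 0.3546
Then add 1.015 M of L.
Step 3:
                    L           B           A           M
  I             4.754        3.38       2.229       5.016
  C           -0.2243     -0.2243     -0.1121      0.3364
  E              4.53       3.156       2.117       5.353
  solve Keq expr → x = 0.1121; check Q = 0.3546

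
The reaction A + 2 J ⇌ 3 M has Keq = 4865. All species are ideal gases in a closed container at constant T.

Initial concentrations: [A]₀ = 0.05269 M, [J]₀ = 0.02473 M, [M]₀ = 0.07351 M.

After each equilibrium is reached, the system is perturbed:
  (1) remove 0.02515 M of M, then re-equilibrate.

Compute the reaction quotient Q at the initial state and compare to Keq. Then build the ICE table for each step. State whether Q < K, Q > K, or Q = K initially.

Q₀ = 12.33 vs Keq = 4865 ⇒ Q<K, forward
Step 1:
                    A           J           M
  Initial     0.05269     0.02473     0.07351
  Change     -0.01114    -0.02227     0.03341
  Equil       0.04155    0.002459      0.1069
  solve Keq expr → x = 0.01114; check Q = 4865
Then remove 0.02515 M of M.
Step 2:
                    A           J           M
  Initial     0.04155    0.002459     0.08177
  Change  -3.8573e-04 -7.7146e-04    0.001157
  Equil       0.04117    0.001687     0.08292
  solve Keq expr → x = 3.8573e-04; check Q = 4865

Q₀ = 12.33; Q < K (proceeds forward)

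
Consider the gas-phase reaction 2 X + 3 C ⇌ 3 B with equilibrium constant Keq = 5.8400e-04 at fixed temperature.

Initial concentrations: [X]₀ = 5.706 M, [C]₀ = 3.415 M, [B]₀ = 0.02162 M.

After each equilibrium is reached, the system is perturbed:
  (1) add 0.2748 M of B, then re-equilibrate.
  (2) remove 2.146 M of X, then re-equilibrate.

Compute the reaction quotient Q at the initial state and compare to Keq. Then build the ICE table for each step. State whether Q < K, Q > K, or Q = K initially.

Q₀ = 7.7935e-09 vs Keq = 5.8400e-04 ⇒ Q<K, forward
Step 1:
                    X           C           B
  Initial       5.706       3.415     0.02162
  Change      -0.4478     -0.6717      0.6717
  Equil         5.258       2.743      0.6934
  solve Keq expr → x = 0.2239; check Q = 5.8400e-04
Then add 0.2748 M of B.
Step 2:
                    X           C           B
  Initial       5.258       2.743      0.9682
  Change       0.1393      0.2089     -0.2089
  Equil         5.397       2.952      0.7593
  solve Keq expr → x = -0.06963; check Q = 5.8400e-04
Then remove 2.146 M of X.
Step 3:
                    X           C           B
  Initial       3.251       2.952      0.7593
  Change       0.1151      0.1726     -0.1726
  Equil         3.366       3.125      0.5867
  solve Keq expr → x = -0.05753; check Q = 5.8400e-04

Q₀ = 7.7935e-09; Q < K (proceeds forward)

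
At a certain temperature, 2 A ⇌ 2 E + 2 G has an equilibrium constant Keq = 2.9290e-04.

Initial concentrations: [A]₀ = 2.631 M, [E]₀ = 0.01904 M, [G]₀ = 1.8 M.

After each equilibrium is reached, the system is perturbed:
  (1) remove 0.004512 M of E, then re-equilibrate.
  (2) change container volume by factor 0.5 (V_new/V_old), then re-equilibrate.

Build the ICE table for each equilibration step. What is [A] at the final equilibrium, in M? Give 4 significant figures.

Q₀ = 1.6968e-04 vs Keq = 2.9290e-04 ⇒ Q<K, forward
Step 1:
                  A         E         G
  Initial     2.631   0.01904       1.8
  Change  -0.005839  0.005839  0.005839
  Equil       2.625   0.02488     1.806
  solve Keq expr → x = 0.00292; check Q = 2.9290e-04
Then remove 0.004512 M of E.
Step 2:
                  A         E         G
  Initial     2.625   0.02037     1.806
  Change   -0.00441   0.00441   0.00441
  Equil       2.621   0.02478      1.81
  solve Keq expr → x = 0.002205; check Q = 2.9290e-04
Then change container volume by factor 0.5 (V_new/V_old).
Step 3:
                  A         E         G
  Initial     5.242   0.04955      3.62
  Change    0.02449  -0.02449  -0.02449
  Equil       5.266   0.02506     3.596
  solve Keq expr → x = -0.01225; check Q = 2.9290e-04

[A]_eq = 5.266 M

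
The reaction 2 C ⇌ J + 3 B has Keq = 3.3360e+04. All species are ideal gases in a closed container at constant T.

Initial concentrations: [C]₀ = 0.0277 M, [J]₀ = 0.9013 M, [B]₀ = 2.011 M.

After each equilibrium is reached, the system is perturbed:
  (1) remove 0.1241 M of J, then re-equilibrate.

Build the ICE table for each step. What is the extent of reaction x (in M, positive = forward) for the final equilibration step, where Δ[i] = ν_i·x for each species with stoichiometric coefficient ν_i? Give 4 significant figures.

x = 5.2412e-04 M

Q₀ = 9553 vs Keq = 3.3360e+04 ⇒ Q<K, forward
Step 1:
                  C         J         B
  Initial    0.0277    0.9013     2.011
  Change   -0.01261  0.006307   0.01892
  Equil     0.01509    0.9076      2.03
  solve Keq expr → x = 0.006307; check Q = 3.3360e+04
Then remove 0.1241 M of J.
Step 2:
                  C         J         B
  Initial   0.01509    0.7835      2.03
  Change  -0.001048 5.2412e-04  0.001572
  Equil     0.01404     0.784     2.031
  solve Keq expr → x = 5.2412e-04; check Q = 3.3360e+04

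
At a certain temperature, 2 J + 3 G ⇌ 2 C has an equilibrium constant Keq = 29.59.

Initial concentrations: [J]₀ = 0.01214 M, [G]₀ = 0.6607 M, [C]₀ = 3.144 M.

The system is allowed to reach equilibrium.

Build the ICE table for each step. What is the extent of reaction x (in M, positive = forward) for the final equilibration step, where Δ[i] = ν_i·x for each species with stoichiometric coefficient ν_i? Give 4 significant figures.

Q₀ = 2.3255e+05 vs Keq = 29.59 ⇒ Q>K, reverse
Step 1:
                  J         G         C
  init      0.01214    0.6607     3.144
  Δ          0.3691    0.5536   -0.3691
  eq         0.3812     1.214     2.775
  solve Keq expr → x = -0.1845; check Q = 29.59

x = -0.1845 M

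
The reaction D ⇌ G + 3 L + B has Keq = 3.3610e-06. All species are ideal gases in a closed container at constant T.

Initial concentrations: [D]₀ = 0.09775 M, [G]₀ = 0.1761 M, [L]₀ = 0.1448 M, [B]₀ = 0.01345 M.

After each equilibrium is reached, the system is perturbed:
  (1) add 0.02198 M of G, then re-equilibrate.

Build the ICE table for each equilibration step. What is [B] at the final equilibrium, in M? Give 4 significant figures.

Q₀ = 7.3565e-05 vs Keq = 3.3610e-06 ⇒ Q>K, reverse
Step 1:
                   D          G          L          B
  init       0.09775     0.1761     0.1448    0.01345
  Δ          0.01175   -0.01175   -0.03524   -0.01175
  eq          0.1095     0.1644     0.1096   0.001703
  solve Keq expr → x = -0.01175; check Q = 3.3610e-06
Then add 0.02198 M of G.
Step 2:
                   D          G          L          B
  init        0.1095     0.1863     0.1096   0.001703
  Δ       1.7517e-04 -1.7517e-04 -5.2550e-04 -1.7517e-04
  eq          0.1097     0.1862      0.109   0.001528
  solve Keq expr → x = -1.7517e-04; check Q = 3.3610e-06

[B]_eq = 0.001528 M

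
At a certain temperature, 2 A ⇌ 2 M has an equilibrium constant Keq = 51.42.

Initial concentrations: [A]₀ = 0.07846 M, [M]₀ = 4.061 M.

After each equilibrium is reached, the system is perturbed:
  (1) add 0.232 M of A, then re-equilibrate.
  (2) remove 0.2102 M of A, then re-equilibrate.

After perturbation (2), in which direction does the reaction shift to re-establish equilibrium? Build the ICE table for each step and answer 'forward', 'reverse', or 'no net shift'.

Q₀ = 2679 vs Keq = 51.42 ⇒ Q>K, reverse
Step 1:
                  A         M
  I         0.07846     4.061
  C          0.4282   -0.4282
  E          0.5066     3.633
  solve Keq expr → x = -0.2141; check Q = 51.42
Then add 0.232 M of A.
Step 2:
                  A         M
  I          0.7386     3.633
  C         -0.2036    0.2036
  E           0.535     3.836
  solve Keq expr → x = 0.1018; check Q = 51.42
Then remove 0.2102 M of A.
Step 3:
                  A         M
  I          0.3248     3.836
  C          0.1845   -0.1845
  E          0.5093     3.652
  solve Keq expr → x = -0.09224; check Q = 51.42

Direction: reverse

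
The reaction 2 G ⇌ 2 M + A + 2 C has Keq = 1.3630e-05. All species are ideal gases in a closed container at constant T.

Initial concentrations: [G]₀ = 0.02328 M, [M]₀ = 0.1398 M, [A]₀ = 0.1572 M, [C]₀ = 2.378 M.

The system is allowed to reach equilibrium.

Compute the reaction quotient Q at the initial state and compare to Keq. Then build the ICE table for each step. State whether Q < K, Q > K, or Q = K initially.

Q₀ = 32.06; Q > K (proceeds reverse)

Q₀ = 32.06 vs Keq = 1.3630e-05 ⇒ Q>K, reverse
Step 1:
                   G          M          A          C
  Initial    0.02328     0.1398     0.1572      2.378
  Change      0.1389    -0.1389   -0.06945    -0.1389
  Equil       0.1622 9.0269e-04    0.08775      2.239
  solve Keq expr → x = -0.06945; check Q = 1.3630e-05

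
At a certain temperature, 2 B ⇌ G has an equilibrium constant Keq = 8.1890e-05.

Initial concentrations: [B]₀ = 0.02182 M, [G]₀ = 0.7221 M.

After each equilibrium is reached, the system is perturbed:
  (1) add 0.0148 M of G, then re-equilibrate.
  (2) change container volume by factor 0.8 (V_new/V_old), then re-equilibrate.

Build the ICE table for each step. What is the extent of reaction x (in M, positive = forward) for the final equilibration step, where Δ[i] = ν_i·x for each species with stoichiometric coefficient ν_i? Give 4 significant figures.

Q₀ = 1517 vs Keq = 8.1890e-05 ⇒ Q>K, reverse
Step 1:
                  B         G
  I         0.02182    0.7221
  C           1.444   -0.7219
  E           1.466 1.7591e-04
  solve Keq expr → x = -0.7219; check Q = 8.1890e-05
Then add 0.0148 M of G.
Step 2:
                  B         G
  I           1.466   0.01498
  C         0.02959  -0.01479
  E           1.495 1.8309e-04
  solve Keq expr → x = -0.01479; check Q = 8.1890e-05
Then change container volume by factor 0.8 (V_new/V_old).
Step 3:
                  B         G
  I           1.869 2.2886e-04
  C       -1.1436e-04 5.7180e-05
  E           1.869 2.8604e-04
  solve Keq expr → x = 5.7180e-05; check Q = 8.1890e-05

x = 5.7180e-05 M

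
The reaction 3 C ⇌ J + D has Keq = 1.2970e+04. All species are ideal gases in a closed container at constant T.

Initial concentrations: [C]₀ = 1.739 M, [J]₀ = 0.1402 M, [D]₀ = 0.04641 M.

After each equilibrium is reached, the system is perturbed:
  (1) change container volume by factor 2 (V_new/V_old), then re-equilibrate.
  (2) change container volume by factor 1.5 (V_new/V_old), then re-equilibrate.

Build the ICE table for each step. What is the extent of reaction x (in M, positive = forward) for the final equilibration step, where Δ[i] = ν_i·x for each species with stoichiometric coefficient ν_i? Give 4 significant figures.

Q₀ = 0.001237 vs Keq = 1.2970e+04 ⇒ Q<K, forward
Step 1:
                    C           J           D
  init          1.739      0.1402     0.04641
  Δ            -1.707      0.5689      0.5689
  eq          0.03228      0.7091      0.6153
  solve Keq expr → x = 0.5689; check Q = 1.2970e+04
Then change container volume by factor 2 (V_new/V_old).
Step 2:
                    C           J           D
  init        0.01614      0.3546      0.3077
  Δ          0.004139    -0.00138    -0.00138
  eq          0.02028      0.3532      0.3063
  solve Keq expr → x = -0.00138; check Q = 1.2970e+04
Then change container volume by factor 1.5 (V_new/V_old).
Step 3:
                    C           J           D
  init        0.01352      0.2354      0.2042
  Δ          0.001926 -6.4206e-04 -6.4206e-04
  eq          0.01545      0.2348      0.2035
  solve Keq expr → x = -6.4206e-04; check Q = 1.2970e+04

x = -6.4206e-04 M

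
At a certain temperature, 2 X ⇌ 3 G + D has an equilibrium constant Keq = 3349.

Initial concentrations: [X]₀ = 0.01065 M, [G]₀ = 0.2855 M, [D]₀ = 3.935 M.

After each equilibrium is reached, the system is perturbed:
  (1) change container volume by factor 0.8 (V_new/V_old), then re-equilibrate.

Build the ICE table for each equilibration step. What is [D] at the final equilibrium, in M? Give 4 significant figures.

[D]_eq = 4.921 M

Q₀ = 807.4 vs Keq = 3349 ⇒ Q<K, forward
Step 1:
                  X         G         D
  Initial   0.01065    0.2855     3.935
  Change  -0.005203  0.007805  0.002602
  Equil    0.005447    0.2933     3.938
  solve Keq expr → x = 0.002602; check Q = 3349
Then change container volume by factor 0.8 (V_new/V_old).
Step 2:
                  X         G         D
  Initial  0.006808    0.3666     4.922
  Change   0.001617 -0.002426 -8.0855e-04
  Equil    0.008426    0.3642     4.921
  solve Keq expr → x = -8.0855e-04; check Q = 3349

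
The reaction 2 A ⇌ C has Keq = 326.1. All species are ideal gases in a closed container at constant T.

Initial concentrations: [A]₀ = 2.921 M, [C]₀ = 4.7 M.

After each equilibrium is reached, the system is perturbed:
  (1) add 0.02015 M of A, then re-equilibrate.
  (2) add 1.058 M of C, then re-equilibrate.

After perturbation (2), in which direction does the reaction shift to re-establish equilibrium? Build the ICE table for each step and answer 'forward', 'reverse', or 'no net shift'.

Q₀ = 0.5509 vs Keq = 326.1 ⇒ Q<K, forward
Step 1:
                    A           C
  init          2.921         4.7
  Δ            -2.784       1.392
  eq           0.1367       6.092
  solve Keq expr → x = 1.392; check Q = 326.1
Then add 0.02015 M of A.
Step 2:
                    A           C
  init         0.1568       6.092
  Δ          -0.02004     0.01002
  eq           0.1368       6.102
  solve Keq expr → x = 0.01002; check Q = 326.1
Then add 1.058 M of C.
Step 3:
                    A           C
  init         0.1368        7.16
  Δ           0.01133   -0.005663
  eq           0.1481       7.155
  solve Keq expr → x = -0.005663; check Q = 326.1

Direction: reverse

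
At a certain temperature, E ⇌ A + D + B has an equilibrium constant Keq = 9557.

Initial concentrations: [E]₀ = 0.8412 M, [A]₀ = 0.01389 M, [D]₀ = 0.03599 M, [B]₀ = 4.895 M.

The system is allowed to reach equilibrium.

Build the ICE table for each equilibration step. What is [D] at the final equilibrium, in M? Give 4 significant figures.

[D]_eq = 0.8767 M

Q₀ = 0.002909 vs Keq = 9557 ⇒ Q<K, forward
Step 1:
                   E          A          D          B
  Initial     0.8412    0.01389    0.03599      4.895
  Change     -0.8408     0.8408     0.8408     0.8408
  Equil   4.4970e-04     0.8546     0.8767      5.736
  solve Keq expr → x = 0.8408; check Q = 9557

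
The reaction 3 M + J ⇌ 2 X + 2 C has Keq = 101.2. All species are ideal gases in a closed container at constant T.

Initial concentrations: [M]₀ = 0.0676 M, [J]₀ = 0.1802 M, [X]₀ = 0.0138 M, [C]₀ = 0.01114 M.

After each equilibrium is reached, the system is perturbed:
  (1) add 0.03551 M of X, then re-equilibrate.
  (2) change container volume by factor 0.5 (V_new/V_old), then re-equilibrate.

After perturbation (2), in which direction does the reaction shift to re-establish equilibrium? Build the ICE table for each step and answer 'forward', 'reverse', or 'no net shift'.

Direction: no net shift

Q₀ = 4.2455e-04 vs Keq = 101.2 ⇒ Q<K, forward
Step 1:
                    M           J           X           C
  I            0.0676      0.1802      0.0138     0.01114
  C          -0.05986    -0.01995     0.03991     0.03991
  E          0.007739      0.1602     0.05371     0.05105
  solve Keq expr → x = 0.01995; check Q = 101.2
Then add 0.03551 M of X.
Step 2:
                    M           J           X           C
  I          0.007739      0.1602     0.08922     0.05105
  C          0.002697  8.9905e-04   -0.001798   -0.001798
  E           0.01044      0.1611     0.08742     0.04925
  solve Keq expr → x = -8.9905e-04; check Q = 101.2
Then change container volume by factor 0.5 (V_new/V_old).
Step 3:
                    M           J           X           C
  I           0.02087      0.3223      0.1748      0.0985
  C                 0           0           0           0
  E           0.02087      0.3223      0.1748      0.0985
  solve Keq expr → x = 0; check Q = 101.2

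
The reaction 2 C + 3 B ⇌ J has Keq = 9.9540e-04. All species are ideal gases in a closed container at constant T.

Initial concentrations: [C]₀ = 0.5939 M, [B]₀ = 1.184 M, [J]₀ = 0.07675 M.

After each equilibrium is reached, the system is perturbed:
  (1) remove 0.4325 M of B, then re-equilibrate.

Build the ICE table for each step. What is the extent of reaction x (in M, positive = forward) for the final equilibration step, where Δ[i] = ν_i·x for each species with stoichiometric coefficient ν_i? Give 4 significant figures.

x = -0.001022 M

Q₀ = 0.1311 vs Keq = 9.9540e-04 ⇒ Q>K, reverse
Step 1:
                  C         B         J
  init       0.5939     1.184   0.07675
  Δ          0.1504    0.2256  -0.07521
  eq         0.7443      1.41  0.001545
  solve Keq expr → x = -0.07521; check Q = 9.9540e-04
Then remove 0.4325 M of B.
Step 2:
                  C         B         J
  init       0.7443    0.9771  0.001545
  Δ        0.002045  0.003067 -0.001022
  eq         0.7464    0.9802 5.2217e-04
  solve Keq expr → x = -0.001022; check Q = 9.9540e-04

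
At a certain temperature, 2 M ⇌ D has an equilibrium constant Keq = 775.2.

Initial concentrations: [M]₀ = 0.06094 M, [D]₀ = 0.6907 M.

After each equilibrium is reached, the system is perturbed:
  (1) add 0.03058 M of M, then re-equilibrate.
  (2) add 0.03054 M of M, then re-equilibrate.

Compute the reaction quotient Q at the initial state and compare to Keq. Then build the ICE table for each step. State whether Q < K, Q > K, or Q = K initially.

Q₀ = 186 vs Keq = 775.2 ⇒ Q<K, forward
Step 1:
                    M           D
  I           0.06094      0.6907
  C          -0.03076     0.01538
  E           0.03018      0.7061
  solve Keq expr → x = 0.01538; check Q = 775.2
Then add 0.03058 M of M.
Step 2:
                    M           D
  I           0.06076      0.7061
  C          -0.03026     0.01513
  E            0.0305      0.7212
  solve Keq expr → x = 0.01513; check Q = 775.2
Then add 0.03054 M of M.
Step 3:
                    M           D
  I           0.06104      0.7212
  C          -0.03022     0.01511
  E           0.03082      0.7363
  solve Keq expr → x = 0.01511; check Q = 775.2

Q₀ = 186; Q < K (proceeds forward)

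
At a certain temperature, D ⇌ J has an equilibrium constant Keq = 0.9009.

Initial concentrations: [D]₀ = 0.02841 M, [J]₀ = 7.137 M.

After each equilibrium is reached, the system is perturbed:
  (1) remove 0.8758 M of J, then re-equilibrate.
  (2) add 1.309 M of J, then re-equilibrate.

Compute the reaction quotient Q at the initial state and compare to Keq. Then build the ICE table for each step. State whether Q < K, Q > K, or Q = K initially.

Q₀ = 251.2; Q > K (proceeds reverse)

Q₀ = 251.2 vs Keq = 0.9009 ⇒ Q>K, reverse
Step 1:
                  D         J
  Initial   0.02841     7.137
  Change      3.741    -3.741
  Equil       3.769     3.396
  solve Keq expr → x = -3.741; check Q = 0.9009
Then remove 0.8758 M of J.
Step 2:
                  D         J
  Initial     3.769      2.52
  Change    -0.4607    0.4607
  Equil       3.309     2.981
  solve Keq expr → x = 0.4607; check Q = 0.9009
Then add 1.309 M of J.
Step 3:
                  D         J
  Initial     3.309      4.29
  Change     0.6886   -0.6886
  Equil       3.997     3.601
  solve Keq expr → x = -0.6886; check Q = 0.9009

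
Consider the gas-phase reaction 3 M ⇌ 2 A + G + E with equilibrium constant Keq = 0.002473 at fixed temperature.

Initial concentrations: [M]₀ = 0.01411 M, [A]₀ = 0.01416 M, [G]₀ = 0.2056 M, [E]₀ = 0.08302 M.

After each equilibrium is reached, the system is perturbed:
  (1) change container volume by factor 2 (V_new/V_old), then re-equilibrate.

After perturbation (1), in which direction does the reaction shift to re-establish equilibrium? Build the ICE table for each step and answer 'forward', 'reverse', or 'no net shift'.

Q₀ = 1.218 vs Keq = 0.002473 ⇒ Q>K, reverse
Step 1:
                    M           A           G           E
  Initial     0.01411     0.01416      0.2056     0.08302
  Change      0.01781    -0.01187   -0.005937   -0.005937
  Equil       0.03192    0.002286      0.1997     0.07708
  solve Keq expr → x = -0.005937; check Q = 0.002473
Then change container volume by factor 2 (V_new/V_old).
Step 2:
                    M           A           G           E
  Initial     0.01596    0.001143     0.09983     0.03854
  Change  -5.7296e-04  3.8197e-04  1.9099e-04  1.9099e-04
  Equil       0.01539    0.001525         0.1     0.03873
  solve Keq expr → x = 1.9099e-04; check Q = 0.002473

Direction: forward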